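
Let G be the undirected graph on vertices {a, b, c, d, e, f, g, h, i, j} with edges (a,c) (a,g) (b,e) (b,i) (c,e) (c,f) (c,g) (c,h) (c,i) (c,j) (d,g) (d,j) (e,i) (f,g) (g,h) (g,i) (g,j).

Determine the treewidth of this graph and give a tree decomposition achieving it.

Every bag has size at most 3, so the width is 3 − 1 = 2 and tw(G) ≤ 2. Conversely, {d, g, j} is a clique of size 3, and the vertices of any clique must share a bag in every tree decomposition; so some bag has ≥ 3 vertices and tw(G) ≥ 2. Hence tw(G) = 2 exactly.

Treewidth 2.
One such decomposition:
Bags: B1 = {c, g, i}  B2 = {c, f, g}  B3 = {c, g, j}  B4 = {d, g, j}  B5 = {a, c, g}  B6 = {c, e, i}  B7 = {c, g, h}  B8 = {b, e, i}
Tree: B1–B2, B1–B3, B3–B4, B2–B5, B1–B6, B1–B7, B6–B8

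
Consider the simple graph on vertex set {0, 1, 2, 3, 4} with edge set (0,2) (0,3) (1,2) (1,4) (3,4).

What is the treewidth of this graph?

A width-2 tree decomposition is:
Bags: B1 = {0, 2, 3}  B2 = {1, 2, 3}  B3 = {1, 3, 4}
Tree: B1–B2, B2–B3
Each bag holds 3 vertices, so the decomposition has width 2, which upper-bounds the treewidth. The edges 3–0–2–1–4–3 form a cycle, so G is not a tree and its treewidth is at least 2. Combining the bounds, tw(G) = 2.

2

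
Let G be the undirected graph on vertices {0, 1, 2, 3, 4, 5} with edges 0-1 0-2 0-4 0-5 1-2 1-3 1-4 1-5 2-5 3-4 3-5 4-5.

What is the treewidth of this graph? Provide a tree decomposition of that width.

Treewidth 3.
Bags: B1 = {1, 3, 4, 5}  B2 = {0, 1, 4, 5}  B3 = {0, 1, 2, 5}
Tree: B1–B2, B2–B3

Each bag holds 4 vertices, so the decomposition has width 3, which upper-bounds the treewidth. For the lower bound, the 4 vertices {0, 1, 2, 5} are pairwise adjacent, and any tree decomposition puts a clique entirely inside one bag — forcing width ≥ 3. Therefore the treewidth is 3.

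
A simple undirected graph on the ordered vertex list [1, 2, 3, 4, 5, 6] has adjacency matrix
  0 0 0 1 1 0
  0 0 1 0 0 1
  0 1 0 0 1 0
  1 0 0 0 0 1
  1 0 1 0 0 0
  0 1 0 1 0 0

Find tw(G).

2

A width-2 tree decomposition is:
Bags: B1 = {2, 3, 5}  B2 = {1, 2, 5}  B3 = {1, 2, 4}  B4 = {2, 4, 6}
Tree: B1–B2, B2–B3, B3–B4
The largest bag has 3 vertices, giving width 2; this decomposition certifies tw(G) ≤ 2. Since 2–3–5–1–4–6–2 is a cycle in G, G is not acyclic. Forests are exactly the graphs of treewidth ≤ 1, so tw(G) ≥ 2. The upper and lower bounds meet at 2, so that is the treewidth.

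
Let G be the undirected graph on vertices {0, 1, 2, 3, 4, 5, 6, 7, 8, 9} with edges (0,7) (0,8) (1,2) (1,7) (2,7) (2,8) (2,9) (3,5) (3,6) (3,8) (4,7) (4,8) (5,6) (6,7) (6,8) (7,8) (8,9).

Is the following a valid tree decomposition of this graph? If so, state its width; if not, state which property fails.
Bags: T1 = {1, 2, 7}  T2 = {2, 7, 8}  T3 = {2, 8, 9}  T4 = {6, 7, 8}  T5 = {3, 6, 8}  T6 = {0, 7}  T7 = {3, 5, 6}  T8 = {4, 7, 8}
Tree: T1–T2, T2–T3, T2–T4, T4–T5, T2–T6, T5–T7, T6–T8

No — edge (8,0) lies in no bag.

A tree decomposition must satisfy three properties: every vertex lies in some bag; for every edge, both endpoints lie together in some bag; and for every vertex, the bags containing it form a connected subtree. Here edge (8,0) lies in no bag, so the decomposition is invalid.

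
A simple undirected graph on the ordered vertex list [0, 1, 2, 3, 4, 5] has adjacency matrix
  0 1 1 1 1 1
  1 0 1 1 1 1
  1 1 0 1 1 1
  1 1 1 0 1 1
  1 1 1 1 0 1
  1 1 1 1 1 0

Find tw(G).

5

A width-5 tree decomposition is:
Bags: B1 = {0, 1, 2, 3, 4, 5}
Tree: (single bag)
With just one bag of size 6, the width is 6 − 1 = 5, so tw(G) ≤ 5. On the other hand G contains the 6-clique {0, 1, 2, 3, 4, 5}. A clique must lie in a single bag of any decomposition, so no decomposition can have width below 5. The upper and lower bounds meet at 5, so that is the treewidth.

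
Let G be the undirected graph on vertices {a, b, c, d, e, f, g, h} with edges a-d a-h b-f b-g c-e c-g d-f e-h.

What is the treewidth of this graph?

A width-2 tree decomposition is:
Bags: B1 = {b, d, f}  B2 = {a, b, d}  B3 = {a, b, h}  B4 = {b, e, h}  B5 = {b, c, e}  B6 = {b, c, g}
Tree: B1–B2, B2–B3, B3–B4, B4–B5, B5–B6
The largest bag has 3 vertices, giving width 2; this decomposition certifies tw(G) ≤ 2. For the lower bound, G contains the cycle b–f–d–a–h–e–c–g–b, so G is not a forest; only forests have treewidth ≤ 1, hence tw(G) ≥ 2. Combining the bounds, tw(G) = 2.

2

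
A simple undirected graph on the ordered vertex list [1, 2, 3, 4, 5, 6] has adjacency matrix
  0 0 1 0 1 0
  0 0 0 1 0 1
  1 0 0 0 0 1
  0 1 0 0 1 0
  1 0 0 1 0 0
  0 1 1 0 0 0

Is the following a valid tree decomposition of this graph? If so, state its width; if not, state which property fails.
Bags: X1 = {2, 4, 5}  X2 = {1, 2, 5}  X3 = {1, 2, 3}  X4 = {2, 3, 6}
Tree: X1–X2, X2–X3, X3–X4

Yes; width 2.

Every vertex of G appears in some bag (union = {1, 2, 3, 4, 5, 6}); every edge is covered by a bag; and for each vertex v the set of bags containing v is connected in the bag tree. The decomposition is therefore valid. The largest bag has 3 vertices, so the width is 2.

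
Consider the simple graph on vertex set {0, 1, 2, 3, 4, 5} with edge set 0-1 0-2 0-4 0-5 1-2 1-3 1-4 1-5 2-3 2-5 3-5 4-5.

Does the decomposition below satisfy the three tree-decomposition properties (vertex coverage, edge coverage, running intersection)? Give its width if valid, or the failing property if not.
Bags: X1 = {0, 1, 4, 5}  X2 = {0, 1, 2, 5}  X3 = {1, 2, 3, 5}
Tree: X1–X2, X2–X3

Vertex coverage: the bags together contain {0, 1, 2, 3, 4, 5}, the full vertex set. Edge coverage: each edge of G has both endpoints in at least one bag. Running intersection: for every vertex, the bags containing it form a connected subtree. All three properties hold, so this is a valid tree decomposition of width max|bag| − 1 = 3, and hence tw(G) ≤ 3.

Yes; width 3.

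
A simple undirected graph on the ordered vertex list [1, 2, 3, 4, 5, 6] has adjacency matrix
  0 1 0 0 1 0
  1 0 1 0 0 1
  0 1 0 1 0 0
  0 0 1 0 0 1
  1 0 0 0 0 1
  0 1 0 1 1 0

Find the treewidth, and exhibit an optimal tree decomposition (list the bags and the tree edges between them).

The largest bag has 3 vertices, giving width 2; this decomposition certifies tw(G) ≤ 2. Since 4–3–2–6–4 is a cycle in G, G is not acyclic. Forests are exactly the graphs of treewidth ≤ 1, so tw(G) ≥ 2. Combining the bounds, tw(G) = 2.

Treewidth 2.
One such decomposition:
Bags: B1 = {3, 4, 6}  B2 = {2, 3, 6}  B3 = {2, 5, 6}  B4 = {1, 2, 5}
Tree: B1–B2, B2–B3, B3–B4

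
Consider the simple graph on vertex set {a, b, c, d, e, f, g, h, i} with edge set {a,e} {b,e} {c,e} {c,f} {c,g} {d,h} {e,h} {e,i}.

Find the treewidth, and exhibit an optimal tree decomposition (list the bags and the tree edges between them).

The largest bag has 2 vertices, giving width 1; this decomposition certifies tw(G) ≤ 1. Any graph with an edge has treewidth ≥ 1, and G has the edge i–e. The upper and lower bounds meet at 1, so that is the treewidth.

Treewidth 1.
Bags: B1 = {e, i}  B2 = {e, h}  B3 = {b, e}  B4 = {d, h}  B5 = {a, e}  B6 = {c, e}  B7 = {c, f}  B8 = {c, g}
Tree: B1–B2, B2–B3, B2–B4, B3–B5, B5–B6, B6–B7, B6–B8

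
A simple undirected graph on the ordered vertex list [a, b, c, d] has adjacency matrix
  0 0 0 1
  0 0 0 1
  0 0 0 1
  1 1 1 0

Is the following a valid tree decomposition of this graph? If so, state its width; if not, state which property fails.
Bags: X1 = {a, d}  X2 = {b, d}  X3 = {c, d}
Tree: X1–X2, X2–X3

Yes; width 1.

Vertex coverage: the bags together contain {a, b, c, d}, the full vertex set. Edge coverage: each edge of G has both endpoints in at least one bag. Running intersection: for every vertex, the bags containing it form a connected subtree. All three properties hold, so this is a valid tree decomposition of width max|bag| − 1 = 1, and hence tw(G) ≤ 1.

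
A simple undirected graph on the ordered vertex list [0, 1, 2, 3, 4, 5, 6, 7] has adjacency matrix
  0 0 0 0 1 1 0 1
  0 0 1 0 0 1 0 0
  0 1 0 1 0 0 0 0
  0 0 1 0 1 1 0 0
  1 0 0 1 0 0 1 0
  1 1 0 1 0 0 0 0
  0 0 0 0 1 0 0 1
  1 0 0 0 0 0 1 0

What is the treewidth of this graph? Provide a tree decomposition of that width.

Every bag has size at most 3, so the width is 3 − 1 = 2 and tw(G) ≤ 2. Since 6–7–0–4–6 is a cycle in G, G is not acyclic. Forests are exactly the graphs of treewidth ≤ 1, so tw(G) ≥ 2. Combining the bounds, tw(G) = 2.

Treewidth 2.
Bags: B1 = {4, 6, 7}  B2 = {0, 4, 7}  B3 = {0, 3, 4}  B4 = {0, 3, 5}  B5 = {2, 3, 5}  B6 = {1, 2, 5}
Tree: B1–B2, B2–B3, B3–B4, B4–B5, B5–B6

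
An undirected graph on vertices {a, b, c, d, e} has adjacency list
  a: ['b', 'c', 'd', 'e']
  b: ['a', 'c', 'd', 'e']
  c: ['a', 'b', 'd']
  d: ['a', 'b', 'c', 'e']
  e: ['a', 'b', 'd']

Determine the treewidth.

3

A width-3 tree decomposition is:
Bags: B1 = {a, b, c, d}  B2 = {a, b, d, e}
Tree: B1–B2
The largest bag has 4 vertices, giving width 3; this decomposition certifies tw(G) ≤ 3. Conversely, {a, b, d, e} is a clique of size 4, and the vertices of any clique must share a bag in every tree decomposition; so some bag has ≥ 4 vertices and tw(G) ≥ 3. Therefore the treewidth is 3.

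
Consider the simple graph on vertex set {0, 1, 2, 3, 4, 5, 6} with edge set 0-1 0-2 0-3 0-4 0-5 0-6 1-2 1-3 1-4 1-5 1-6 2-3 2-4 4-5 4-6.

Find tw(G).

3

A width-3 tree decomposition is:
Bags: B1 = {0, 1, 2, 3}  B2 = {0, 1, 2, 4}  B3 = {0, 1, 4, 5}  B4 = {0, 1, 4, 6}
Tree: B1–B2, B2–B3, B3–B4
Each bag holds 4 vertices, so the decomposition has width 3, which upper-bounds the treewidth. Conversely, {0, 1, 2, 3} is a clique of size 4, and the vertices of any clique must share a bag in every tree decomposition; so some bag has ≥ 4 vertices and tw(G) ≥ 3. Combining the bounds, tw(G) = 3.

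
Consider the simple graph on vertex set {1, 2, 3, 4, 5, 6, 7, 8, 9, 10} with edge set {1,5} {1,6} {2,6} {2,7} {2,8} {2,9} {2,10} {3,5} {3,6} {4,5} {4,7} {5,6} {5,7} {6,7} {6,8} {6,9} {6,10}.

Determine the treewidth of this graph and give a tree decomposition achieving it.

Treewidth 2.
Bags: B1 = {2, 6, 7}  B2 = {5, 6, 7}  B3 = {3, 5, 6}  B4 = {2, 6, 8}  B5 = {1, 5, 6}  B6 = {2, 6, 9}  B7 = {4, 5, 7}  B8 = {2, 6, 10}
Tree: B1–B2, B2–B3, B1–B4, B3–B5, B4–B6, B2–B7, B4–B8

Every bag has size at most 3, so the width is 3 − 1 = 2 and tw(G) ≤ 2. On the other hand G contains the 3-clique {4, 5, 7}. A clique must lie in a single bag of any decomposition, so no decomposition can have width below 2. Therefore the treewidth is 2.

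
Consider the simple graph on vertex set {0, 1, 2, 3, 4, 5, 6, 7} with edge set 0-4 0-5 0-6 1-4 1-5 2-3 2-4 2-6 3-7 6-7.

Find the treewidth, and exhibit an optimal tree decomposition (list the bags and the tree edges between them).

The largest bag has 3 vertices, giving width 2; this decomposition certifies tw(G) ≤ 2. Since 1–5–0–4–1 is a cycle in G, G is not acyclic. Forests are exactly the graphs of treewidth ≤ 1, so tw(G) ≥ 2. Therefore the treewidth is 2.

Treewidth 2.
One optimal decomposition is:
Bags: B1 = {1, 4, 5}  B2 = {0, 4, 5}  B3 = {0, 2, 4}  B4 = {0, 2, 6}  B5 = {2, 3, 6}  B6 = {3, 6, 7}
Tree: B1–B2, B2–B3, B3–B4, B4–B5, B5–B6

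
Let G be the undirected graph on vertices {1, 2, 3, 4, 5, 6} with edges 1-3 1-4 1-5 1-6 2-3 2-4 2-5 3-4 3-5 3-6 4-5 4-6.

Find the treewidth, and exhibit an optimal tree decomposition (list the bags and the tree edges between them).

Treewidth 3.
Bags: B1 = {1, 3, 4, 6}  B2 = {1, 3, 4, 5}  B3 = {2, 3, 4, 5}
Tree: B1–B2, B2–B3

Each bag holds 4 vertices, so the decomposition has width 3, which upper-bounds the treewidth. Conversely, {1, 3, 4, 5} is a clique of size 4, and the vertices of any clique must share a bag in every tree decomposition; so some bag has ≥ 4 vertices and tw(G) ≥ 3. Combining the bounds, tw(G) = 3.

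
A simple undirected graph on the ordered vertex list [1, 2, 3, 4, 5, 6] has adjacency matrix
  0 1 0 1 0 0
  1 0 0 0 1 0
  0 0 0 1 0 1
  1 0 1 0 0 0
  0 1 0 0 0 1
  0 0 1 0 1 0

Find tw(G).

2

A width-2 tree decomposition is:
Bags: B1 = {1, 3, 4}  B2 = {1, 3, 6}  B3 = {1, 5, 6}  B4 = {1, 2, 5}
Tree: B1–B2, B2–B3, B3–B4
The largest bag has 3 vertices, giving width 2; this decomposition certifies tw(G) ≤ 2. The edges 1–4–3–6–5–2–1 form a cycle, so G is not a tree and its treewidth is at least 2. Hence tw(G) = 2 exactly.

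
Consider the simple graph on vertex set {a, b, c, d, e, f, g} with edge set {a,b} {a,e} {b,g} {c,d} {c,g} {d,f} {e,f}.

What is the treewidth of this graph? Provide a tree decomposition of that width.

Each bag holds 3 vertices, so the decomposition has width 2, which upper-bounds the treewidth. The edges f–e–a–b–g–c–d–f form a cycle, so G is not a tree and its treewidth is at least 2. Hence tw(G) = 2 exactly.

Treewidth 2.
One such decomposition:
Bags: B1 = {a, e, f}  B2 = {a, b, f}  B3 = {b, f, g}  B4 = {c, f, g}  B5 = {c, d, f}
Tree: B1–B2, B2–B3, B3–B4, B4–B5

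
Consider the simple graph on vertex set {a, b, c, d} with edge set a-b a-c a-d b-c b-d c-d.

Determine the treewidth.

A width-3 tree decomposition is:
Bags: B1 = {a, b, c, d}
Tree: (single bag)
With just one bag of size 4, the width is 4 − 1 = 3, so tw(G) ≤ 3. For the lower bound, the 4 vertices {a, b, c, d} are pairwise adjacent, and any tree decomposition puts a clique entirely inside one bag — forcing width ≥ 3. Hence tw(G) = 3 exactly.

3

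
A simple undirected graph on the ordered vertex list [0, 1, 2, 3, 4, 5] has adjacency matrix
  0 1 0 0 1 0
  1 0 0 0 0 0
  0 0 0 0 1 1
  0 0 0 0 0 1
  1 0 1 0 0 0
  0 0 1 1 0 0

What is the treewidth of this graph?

1

A width-1 tree decomposition is:
Bags: B1 = {3, 5}  B2 = {2, 5}  B3 = {2, 4}  B4 = {0, 4}  B5 = {0, 1}
Tree: B1–B2, B2–B3, B3–B4, B4–B5
The largest bag has 2 vertices, giving width 1; this decomposition certifies tw(G) ≤ 1. Since G has at least one edge (e.g. 3–5), it is not an edgeless graph, so tw(G) ≥ 1. Therefore the treewidth is 1.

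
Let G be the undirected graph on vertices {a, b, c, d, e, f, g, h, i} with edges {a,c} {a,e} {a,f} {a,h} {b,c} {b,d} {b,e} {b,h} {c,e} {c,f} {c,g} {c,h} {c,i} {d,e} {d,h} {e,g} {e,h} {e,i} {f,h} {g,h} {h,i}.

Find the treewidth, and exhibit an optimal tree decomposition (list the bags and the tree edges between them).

Every bag has size at most 4, so the width is 4 − 1 = 3 and tw(G) ≤ 3. On the other hand G contains the 4-clique {b, d, e, h}. A clique must lie in a single bag of any decomposition, so no decomposition can have width below 3. Therefore the treewidth is 3.

Treewidth 3.
One optimal decomposition is:
Bags: B1 = {b, c, e, h}  B2 = {a, c, e, h}  B3 = {a, c, f, h}  B4 = {c, e, h, i}  B5 = {c, e, g, h}  B6 = {b, d, e, h}
Tree: B1–B2, B2–B3, B2–B4, B2–B5, B1–B6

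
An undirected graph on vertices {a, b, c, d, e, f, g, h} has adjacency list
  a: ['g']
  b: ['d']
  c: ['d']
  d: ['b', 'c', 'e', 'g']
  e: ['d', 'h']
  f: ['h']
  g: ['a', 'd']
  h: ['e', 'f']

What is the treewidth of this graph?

A width-1 tree decomposition is:
Bags: B1 = {d, e}  B2 = {d, g}  B3 = {b, d}  B4 = {e, h}  B5 = {f, h}  B6 = {a, g}  B7 = {c, d}
Tree: B1–B2, B1–B3, B1–B4, B4–B5, B2–B6, B3–B7
The largest bag has 2 vertices, giving width 1; this decomposition certifies tw(G) ≤ 1. Any graph with an edge has treewidth ≥ 1, and G has the edge e–d. Combining the bounds, tw(G) = 1.

1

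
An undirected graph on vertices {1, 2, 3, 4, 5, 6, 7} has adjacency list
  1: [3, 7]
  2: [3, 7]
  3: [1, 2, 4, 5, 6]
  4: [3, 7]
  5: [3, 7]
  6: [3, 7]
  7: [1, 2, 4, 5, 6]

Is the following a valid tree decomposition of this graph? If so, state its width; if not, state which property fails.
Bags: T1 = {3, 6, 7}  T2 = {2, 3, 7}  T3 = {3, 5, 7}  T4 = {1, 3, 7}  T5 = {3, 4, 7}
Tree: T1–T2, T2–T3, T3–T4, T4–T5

Vertex coverage: the bags together contain {1, 2, 3, 4, 5, 6, 7}, the full vertex set. Edge coverage: each edge of G has both endpoints in at least one bag. Running intersection: for every vertex, the bags containing it form a connected subtree. All three properties hold, so this is a valid tree decomposition of width max|bag| − 1 = 2, and hence tw(G) ≤ 2.

Yes; width 2.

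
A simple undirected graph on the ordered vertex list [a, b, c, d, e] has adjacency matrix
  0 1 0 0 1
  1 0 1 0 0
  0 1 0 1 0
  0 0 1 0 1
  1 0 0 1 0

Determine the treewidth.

2

A width-2 tree decomposition is:
Bags: B1 = {b, c, d}  B2 = {b, d, e}  B3 = {a, b, e}
Tree: B1–B2, B2–B3
Every bag has size at most 3, so the width is 3 − 1 = 2 and tw(G) ≤ 2. The edges b–c–d–e–a–b form a cycle, so G is not a tree and its treewidth is at least 2. Therefore the treewidth is 2.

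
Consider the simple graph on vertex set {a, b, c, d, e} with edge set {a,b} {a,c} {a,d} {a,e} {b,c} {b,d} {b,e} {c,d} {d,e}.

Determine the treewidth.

3

A width-3 tree decomposition is:
Bags: B1 = {a, b, d, e}  B2 = {a, b, c, d}
Tree: B1–B2
Every bag has size at most 4, so the width is 4 − 1 = 3 and tw(G) ≤ 3. On the other hand G contains the 4-clique {a, b, d, e}. A clique must lie in a single bag of any decomposition, so no decomposition can have width below 3. Therefore the treewidth is 3.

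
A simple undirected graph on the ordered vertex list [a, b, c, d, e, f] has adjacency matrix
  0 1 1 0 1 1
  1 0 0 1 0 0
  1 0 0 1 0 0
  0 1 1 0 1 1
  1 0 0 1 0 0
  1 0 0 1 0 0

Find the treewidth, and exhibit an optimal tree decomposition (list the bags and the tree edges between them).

Every bag has size at most 3, so the width is 3 − 1 = 2 and tw(G) ≤ 2. For the lower bound, G contains the cycle b–a–c–d–b, so G is not a forest; only forests have treewidth ≤ 1, hence tw(G) ≥ 2. The upper and lower bounds meet at 2, so that is the treewidth.

Treewidth 2.
Bags: B1 = {a, b, d}  B2 = {a, c, d}  B3 = {a, d, f}  B4 = {a, d, e}
Tree: B1–B2, B2–B3, B3–B4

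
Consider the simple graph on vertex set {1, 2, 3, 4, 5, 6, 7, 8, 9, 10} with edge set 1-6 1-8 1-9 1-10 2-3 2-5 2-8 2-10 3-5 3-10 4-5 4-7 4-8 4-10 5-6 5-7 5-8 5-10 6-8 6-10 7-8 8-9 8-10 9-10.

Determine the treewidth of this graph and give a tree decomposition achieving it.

Each bag holds 4 vertices, so the decomposition has width 3, which upper-bounds the treewidth. Conversely, {1, 8, 9, 10} is a clique of size 4, and the vertices of any clique must share a bag in every tree decomposition; so some bag has ≥ 4 vertices and tw(G) ≥ 3. Therefore the treewidth is 3.

Treewidth 3.
Bags: B1 = {2, 5, 8, 10}  B2 = {5, 6, 8, 10}  B3 = {1, 6, 8, 10}  B4 = {2, 3, 5, 10}  B5 = {4, 5, 8, 10}  B6 = {1, 8, 9, 10}  B7 = {4, 5, 7, 8}
Tree: B1–B2, B2–B3, B1–B4, B2–B5, B3–B6, B5–B7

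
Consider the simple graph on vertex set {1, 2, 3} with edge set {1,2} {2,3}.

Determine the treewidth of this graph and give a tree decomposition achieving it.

Treewidth 1.
One optimal decomposition is:
Bags: B1 = {2, 3}  B2 = {1, 2}
Tree: B1–B2

Each bag holds 2 vertices, so the decomposition has width 1, which upper-bounds the treewidth. Any graph with an edge has treewidth ≥ 1, and G has the edge 3–2. Therefore the treewidth is 1.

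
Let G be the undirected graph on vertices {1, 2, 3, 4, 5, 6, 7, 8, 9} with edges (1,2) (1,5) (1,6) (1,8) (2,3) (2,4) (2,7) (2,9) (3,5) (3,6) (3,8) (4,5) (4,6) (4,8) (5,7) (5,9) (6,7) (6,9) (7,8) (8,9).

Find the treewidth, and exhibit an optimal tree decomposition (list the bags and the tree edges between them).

Treewidth 4.
One such decomposition:
Bags: B1 = {2, 4, 5, 6, 8}  B2 = {2, 3, 5, 6, 8}  B3 = {2, 5, 6, 8, 9}  B4 = {1, 2, 5, 6, 8}  B5 = {2, 5, 6, 7, 8}
Tree: B1–B2, B2–B3, B3–B4, B4–B5

Each bag holds 5 vertices, so the decomposition has width 4, which upper-bounds the treewidth. For the lower bound: the 5 vertex sets {4,5}, {2,3}, {8,9}, {6}, {1} are disjoint, each induces a connected subgraph, and every pair is joined by at least one edge of G. Contracting each set to a single vertex therefore yields K_{5} as a minor, and since treewidth is minor-monotone, tw(G) ≥ tw(K_{5}) = 4. Combining the bounds, tw(G) = 4.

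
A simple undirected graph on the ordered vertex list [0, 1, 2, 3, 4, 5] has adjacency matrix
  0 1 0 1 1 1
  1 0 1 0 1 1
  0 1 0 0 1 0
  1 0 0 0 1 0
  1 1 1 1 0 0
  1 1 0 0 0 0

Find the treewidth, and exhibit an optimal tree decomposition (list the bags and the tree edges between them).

Treewidth 2.
One such decomposition:
Bags: B1 = {1, 2, 4}  B2 = {0, 1, 4}  B3 = {0, 3, 4}  B4 = {0, 1, 5}
Tree: B1–B2, B2–B3, B2–B4

The largest bag has 3 vertices, giving width 2; this decomposition certifies tw(G) ≤ 2. Conversely, {0, 1, 4} is a clique of size 3, and the vertices of any clique must share a bag in every tree decomposition; so some bag has ≥ 3 vertices and tw(G) ≥ 2. Hence tw(G) = 2 exactly.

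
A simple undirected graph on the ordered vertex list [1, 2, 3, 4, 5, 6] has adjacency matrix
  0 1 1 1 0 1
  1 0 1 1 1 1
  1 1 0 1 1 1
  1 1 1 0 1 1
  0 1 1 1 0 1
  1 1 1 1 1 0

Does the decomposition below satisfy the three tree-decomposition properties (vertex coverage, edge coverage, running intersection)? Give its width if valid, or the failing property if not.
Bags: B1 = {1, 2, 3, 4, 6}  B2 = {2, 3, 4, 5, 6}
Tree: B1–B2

Yes; width 4.

Every vertex of G appears in some bag (union = {1, 2, 3, 4, 5, 6}); every edge is covered by a bag; and for each vertex v the set of bags containing v is connected in the bag tree. The decomposition is therefore valid. The largest bag has 5 vertices, so the width is 4.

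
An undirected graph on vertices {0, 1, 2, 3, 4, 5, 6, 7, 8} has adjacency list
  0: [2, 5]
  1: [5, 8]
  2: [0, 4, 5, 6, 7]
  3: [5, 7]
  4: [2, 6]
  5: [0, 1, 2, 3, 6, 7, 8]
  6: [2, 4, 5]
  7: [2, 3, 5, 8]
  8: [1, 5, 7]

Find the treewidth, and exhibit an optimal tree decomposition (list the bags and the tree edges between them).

Treewidth 2.
Bags: B1 = {2, 5, 6}  B2 = {2, 5, 7}  B3 = {2, 4, 6}  B4 = {3, 5, 7}  B5 = {5, 7, 8}  B6 = {1, 5, 8}  B7 = {0, 2, 5}
Tree: B1–B2, B1–B3, B2–B4, B4–B5, B5–B6, B2–B7

The largest bag has 3 vertices, giving width 2; this decomposition certifies tw(G) ≤ 2. Conversely, {2, 4, 6} is a clique of size 3, and the vertices of any clique must share a bag in every tree decomposition; so some bag has ≥ 3 vertices and tw(G) ≥ 2. The upper and lower bounds meet at 2, so that is the treewidth.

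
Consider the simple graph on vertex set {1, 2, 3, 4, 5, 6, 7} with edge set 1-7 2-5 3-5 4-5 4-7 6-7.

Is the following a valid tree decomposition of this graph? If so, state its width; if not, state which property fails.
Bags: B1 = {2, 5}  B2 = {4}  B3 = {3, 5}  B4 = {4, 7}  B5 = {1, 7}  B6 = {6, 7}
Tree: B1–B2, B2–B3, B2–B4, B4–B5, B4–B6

A tree decomposition must satisfy three properties: every vertex lies in some bag; for every edge, both endpoints lie together in some bag; and for every vertex, the bags containing it form a connected subtree. Here edge (5,4) lies in no bag, so the decomposition is invalid.

No — edge (5,4) lies in no bag.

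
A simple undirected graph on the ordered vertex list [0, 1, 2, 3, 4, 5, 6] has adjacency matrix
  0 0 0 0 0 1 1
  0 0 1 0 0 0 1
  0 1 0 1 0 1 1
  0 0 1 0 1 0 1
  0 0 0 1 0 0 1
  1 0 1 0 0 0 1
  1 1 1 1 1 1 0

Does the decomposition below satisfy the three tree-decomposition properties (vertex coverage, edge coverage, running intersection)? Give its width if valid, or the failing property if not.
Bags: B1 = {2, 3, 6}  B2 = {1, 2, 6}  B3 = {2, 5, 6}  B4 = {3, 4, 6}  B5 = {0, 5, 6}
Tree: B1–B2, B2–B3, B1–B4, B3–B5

Yes; width 2.

Vertex coverage: the bags together contain {0, 1, 2, 3, 4, 5, 6}, the full vertex set. Edge coverage: each edge of G has both endpoints in at least one bag. Running intersection: for every vertex, the bags containing it form a connected subtree. All three properties hold, so this is a valid tree decomposition of width max|bag| − 1 = 2, and hence tw(G) ≤ 2.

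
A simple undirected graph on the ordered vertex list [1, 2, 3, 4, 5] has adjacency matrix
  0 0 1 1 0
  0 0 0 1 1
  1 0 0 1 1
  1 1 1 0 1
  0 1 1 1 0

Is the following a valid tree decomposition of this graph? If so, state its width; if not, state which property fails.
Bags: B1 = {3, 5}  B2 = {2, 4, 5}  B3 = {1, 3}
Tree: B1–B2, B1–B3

No — edge (4,3) lies in no bag.

A tree decomposition must satisfy three properties: every vertex lies in some bag; for every edge, both endpoints lie together in some bag; and for every vertex, the bags containing it form a connected subtree. Here edge (4,3) lies in no bag, so the decomposition is invalid.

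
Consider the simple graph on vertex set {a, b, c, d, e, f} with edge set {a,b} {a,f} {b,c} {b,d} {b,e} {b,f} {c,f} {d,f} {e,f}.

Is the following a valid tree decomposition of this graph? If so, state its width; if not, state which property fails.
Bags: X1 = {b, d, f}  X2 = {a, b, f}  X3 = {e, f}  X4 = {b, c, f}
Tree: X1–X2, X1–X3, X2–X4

No — edge (b,e) lies in no bag.

A tree decomposition must satisfy three properties: every vertex lies in some bag; for every edge, both endpoints lie together in some bag; and for every vertex, the bags containing it form a connected subtree. Here edge (b,e) lies in no bag, so the decomposition is invalid.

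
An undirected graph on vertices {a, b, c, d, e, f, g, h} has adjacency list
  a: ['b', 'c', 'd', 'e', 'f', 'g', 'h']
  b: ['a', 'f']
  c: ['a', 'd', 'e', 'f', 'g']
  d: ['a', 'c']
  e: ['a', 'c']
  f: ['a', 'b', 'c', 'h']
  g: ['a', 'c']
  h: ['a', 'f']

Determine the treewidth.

2

A width-2 tree decomposition is:
Bags: B1 = {a, c, g}  B2 = {a, c, d}  B3 = {a, c, f}  B4 = {a, b, f}  B5 = {a, c, e}  B6 = {a, f, h}
Tree: B1–B2, B2–B3, B3–B4, B1–B5, B4–B6
Every bag has size at most 3, so the width is 3 − 1 = 2 and tw(G) ≤ 2. Conversely, {a, f, h} is a clique of size 3, and the vertices of any clique must share a bag in every tree decomposition; so some bag has ≥ 3 vertices and tw(G) ≥ 2. Combining the bounds, tw(G) = 2.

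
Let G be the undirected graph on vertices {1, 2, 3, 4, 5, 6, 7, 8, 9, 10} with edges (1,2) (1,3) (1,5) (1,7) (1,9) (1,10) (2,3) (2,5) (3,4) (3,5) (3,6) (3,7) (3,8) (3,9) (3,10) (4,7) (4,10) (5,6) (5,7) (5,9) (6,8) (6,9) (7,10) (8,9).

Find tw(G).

3

A width-3 tree decomposition is:
Bags: B1 = {3, 5, 6, 9}  B2 = {1, 3, 5, 9}  B3 = {1, 3, 5, 7}  B4 = {1, 2, 3, 5}  B5 = {3, 6, 8, 9}  B6 = {1, 3, 7, 10}  B7 = {3, 4, 7, 10}
Tree: B1–B2, B2–B3, B3–B4, B1–B5, B3–B6, B6–B7
Each bag holds 4 vertices, so the decomposition has width 3, which upper-bounds the treewidth. On the other hand G contains the 4-clique {3, 6, 8, 9}. A clique must lie in a single bag of any decomposition, so no decomposition can have width below 3. Therefore the treewidth is 3.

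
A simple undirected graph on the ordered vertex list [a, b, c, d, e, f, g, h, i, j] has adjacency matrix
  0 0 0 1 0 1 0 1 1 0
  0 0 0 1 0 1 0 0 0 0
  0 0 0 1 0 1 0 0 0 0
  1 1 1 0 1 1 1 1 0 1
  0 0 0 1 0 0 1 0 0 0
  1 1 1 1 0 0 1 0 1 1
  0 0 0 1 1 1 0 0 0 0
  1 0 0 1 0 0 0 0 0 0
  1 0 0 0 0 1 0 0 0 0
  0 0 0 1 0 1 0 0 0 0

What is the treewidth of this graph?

2

A width-2 tree decomposition is:
Bags: B1 = {a, d, f}  B2 = {d, f, g}  B3 = {a, d, h}  B4 = {d, e, g}  B5 = {c, d, f}  B6 = {d, f, j}  B7 = {a, f, i}  B8 = {b, d, f}
Tree: B1–B2, B1–B3, B2–B4, B1–B5, B1–B6, B1–B7, B1–B8
The largest bag has 3 vertices, giving width 2; this decomposition certifies tw(G) ≤ 2. Conversely, {d, e, g} is a clique of size 3, and the vertices of any clique must share a bag in every tree decomposition; so some bag has ≥ 3 vertices and tw(G) ≥ 2. The upper and lower bounds meet at 2, so that is the treewidth.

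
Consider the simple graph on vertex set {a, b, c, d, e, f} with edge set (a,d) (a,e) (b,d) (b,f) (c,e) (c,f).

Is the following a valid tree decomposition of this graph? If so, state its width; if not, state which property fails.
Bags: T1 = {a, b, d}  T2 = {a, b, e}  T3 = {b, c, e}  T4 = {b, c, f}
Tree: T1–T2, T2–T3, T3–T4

Yes; width 2.

Every vertex of G appears in some bag (union = {a, b, c, d, e, f}); every edge is covered by a bag; and for each vertex v the set of bags containing v is connected in the bag tree. The decomposition is therefore valid. The largest bag has 3 vertices, so the width is 2.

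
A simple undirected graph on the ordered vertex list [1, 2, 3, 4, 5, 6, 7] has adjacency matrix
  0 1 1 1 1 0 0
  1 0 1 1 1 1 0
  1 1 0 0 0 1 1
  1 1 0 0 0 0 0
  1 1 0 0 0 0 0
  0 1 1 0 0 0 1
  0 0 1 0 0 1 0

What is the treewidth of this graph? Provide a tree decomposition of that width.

Treewidth 2.
Bags: B1 = {1, 2, 3}  B2 = {1, 2, 5}  B3 = {2, 3, 6}  B4 = {1, 2, 4}  B5 = {3, 6, 7}
Tree: B1–B2, B1–B3, B1–B4, B3–B5

Every bag has size at most 3, so the width is 3 − 1 = 2 and tw(G) ≤ 2. For the lower bound, the 3 vertices {1, 2, 3} are pairwise adjacent, and any tree decomposition puts a clique entirely inside one bag — forcing width ≥ 2. Hence tw(G) = 2 exactly.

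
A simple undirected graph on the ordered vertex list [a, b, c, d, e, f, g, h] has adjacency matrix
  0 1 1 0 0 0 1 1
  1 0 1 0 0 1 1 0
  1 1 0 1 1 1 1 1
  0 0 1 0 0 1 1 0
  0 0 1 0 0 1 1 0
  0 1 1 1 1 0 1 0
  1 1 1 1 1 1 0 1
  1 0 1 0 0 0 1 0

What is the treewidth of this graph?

3

A width-3 tree decomposition is:
Bags: B1 = {c, d, f, g}  B2 = {b, c, f, g}  B3 = {a, b, c, g}  B4 = {a, c, g, h}  B5 = {c, e, f, g}
Tree: B1–B2, B2–B3, B3–B4, B2–B5
Each bag holds 4 vertices, so the decomposition has width 3, which upper-bounds the treewidth. On the other hand G contains the 4-clique {a, c, g, h}. A clique must lie in a single bag of any decomposition, so no decomposition can have width below 3. Hence tw(G) = 3 exactly.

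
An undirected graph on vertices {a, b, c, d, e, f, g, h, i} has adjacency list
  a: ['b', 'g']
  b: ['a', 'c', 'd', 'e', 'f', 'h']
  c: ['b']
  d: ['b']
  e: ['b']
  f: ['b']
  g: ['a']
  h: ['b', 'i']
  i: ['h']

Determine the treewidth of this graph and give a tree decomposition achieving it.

Every bag has size at most 2, so the width is 2 − 1 = 1 and tw(G) ≤ 1. G has an edge, so its treewidth is at least 1. Combining the bounds, tw(G) = 1.

Treewidth 1.
Bags: B1 = {a, b}  B2 = {b, e}  B3 = {b, f}  B4 = {b, d}  B5 = {b, c}  B6 = {b, h}  B7 = {h, i}  B8 = {a, g}
Tree: B1–B2, B1–B3, B3–B4, B4–B5, B3–B6, B6–B7, B1–B8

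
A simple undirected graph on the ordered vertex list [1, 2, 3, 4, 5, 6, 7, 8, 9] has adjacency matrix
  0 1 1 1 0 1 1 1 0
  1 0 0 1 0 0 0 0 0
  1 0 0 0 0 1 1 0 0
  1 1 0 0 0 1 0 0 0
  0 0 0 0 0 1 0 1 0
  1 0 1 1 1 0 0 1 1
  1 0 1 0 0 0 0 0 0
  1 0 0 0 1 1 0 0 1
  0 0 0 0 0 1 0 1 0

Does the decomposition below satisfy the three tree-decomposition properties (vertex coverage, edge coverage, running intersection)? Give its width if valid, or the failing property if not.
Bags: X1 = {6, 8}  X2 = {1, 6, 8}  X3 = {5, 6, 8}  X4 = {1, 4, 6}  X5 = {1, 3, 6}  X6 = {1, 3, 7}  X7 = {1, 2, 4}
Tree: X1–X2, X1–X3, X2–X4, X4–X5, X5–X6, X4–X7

A tree decomposition must satisfy three properties: every vertex lies in some bag; for every edge, both endpoints lie together in some bag; and for every vertex, the bags containing it form a connected subtree. Here vertex 9 appears in no bag, so the decomposition is invalid.

No — vertex 9 appears in no bag.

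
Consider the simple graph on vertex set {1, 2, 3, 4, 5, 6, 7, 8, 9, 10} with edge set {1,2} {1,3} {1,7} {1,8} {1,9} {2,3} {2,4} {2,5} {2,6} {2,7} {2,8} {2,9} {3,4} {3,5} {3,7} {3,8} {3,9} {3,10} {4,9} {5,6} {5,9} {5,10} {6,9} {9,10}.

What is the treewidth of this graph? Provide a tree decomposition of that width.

Each bag holds 4 vertices, so the decomposition has width 3, which upper-bounds the treewidth. Conversely, {1, 2, 3, 8} is a clique of size 4, and the vertices of any clique must share a bag in every tree decomposition; so some bag has ≥ 4 vertices and tw(G) ≥ 3. Combining the bounds, tw(G) = 3.

Treewidth 3.
One optimal decomposition is:
Bags: B1 = {1, 2, 3, 9}  B2 = {2, 3, 5, 9}  B3 = {1, 2, 3, 7}  B4 = {1, 2, 3, 8}  B5 = {2, 3, 4, 9}  B6 = {2, 5, 6, 9}  B7 = {3, 5, 9, 10}
Tree: B1–B2, B1–B3, B1–B4, B2–B5, B2–B6, B2–B7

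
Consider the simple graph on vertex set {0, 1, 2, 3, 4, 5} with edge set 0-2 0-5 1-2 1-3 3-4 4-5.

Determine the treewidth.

A width-2 tree decomposition is:
Bags: B1 = {0, 4, 5}  B2 = {0, 2, 4}  B3 = {1, 2, 4}  B4 = {1, 3, 4}
Tree: B1–B2, B2–B3, B3–B4
The largest bag has 3 vertices, giving width 2; this decomposition certifies tw(G) ≤ 2. The edges 4–5–0–2–1–3–4 form a cycle, so G is not a tree and its treewidth is at least 2. Combining the bounds, tw(G) = 2.

2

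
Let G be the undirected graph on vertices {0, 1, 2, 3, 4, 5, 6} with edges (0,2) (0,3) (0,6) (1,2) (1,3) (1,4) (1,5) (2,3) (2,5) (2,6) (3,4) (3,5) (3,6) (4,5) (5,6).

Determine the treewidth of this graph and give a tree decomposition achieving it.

Treewidth 3.
Bags: B1 = {1, 2, 3, 5}  B2 = {2, 3, 5, 6}  B3 = {1, 3, 4, 5}  B4 = {0, 2, 3, 6}
Tree: B1–B2, B1–B3, B2–B4

The largest bag has 4 vertices, giving width 3; this decomposition certifies tw(G) ≤ 3. On the other hand G contains the 4-clique {0, 2, 3, 6}. A clique must lie in a single bag of any decomposition, so no decomposition can have width below 3. Therefore the treewidth is 3.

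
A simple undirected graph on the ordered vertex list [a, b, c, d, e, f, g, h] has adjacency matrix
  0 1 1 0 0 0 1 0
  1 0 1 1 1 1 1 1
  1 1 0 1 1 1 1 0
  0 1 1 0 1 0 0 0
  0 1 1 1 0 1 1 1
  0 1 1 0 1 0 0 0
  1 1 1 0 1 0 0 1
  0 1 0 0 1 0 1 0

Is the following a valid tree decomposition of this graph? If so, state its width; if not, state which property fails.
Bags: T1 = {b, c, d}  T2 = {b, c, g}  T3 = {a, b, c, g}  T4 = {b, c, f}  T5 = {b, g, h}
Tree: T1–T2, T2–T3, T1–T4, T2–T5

A tree decomposition must satisfy three properties: every vertex lies in some bag; for every edge, both endpoints lie together in some bag; and for every vertex, the bags containing it form a connected subtree. Here vertex e appears in no bag, so the decomposition is invalid.

No — vertex e appears in no bag.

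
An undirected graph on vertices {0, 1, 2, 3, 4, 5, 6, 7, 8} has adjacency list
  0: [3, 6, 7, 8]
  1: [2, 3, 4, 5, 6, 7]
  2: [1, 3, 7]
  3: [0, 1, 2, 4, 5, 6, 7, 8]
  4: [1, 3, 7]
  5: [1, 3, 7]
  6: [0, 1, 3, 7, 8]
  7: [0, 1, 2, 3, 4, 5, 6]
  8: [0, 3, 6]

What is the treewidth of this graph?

A width-3 tree decomposition is:
Bags: B1 = {1, 3, 4, 7}  B2 = {1, 3, 6, 7}  B3 = {1, 2, 3, 7}  B4 = {0, 3, 6, 7}  B5 = {1, 3, 5, 7}  B6 = {0, 3, 6, 8}
Tree: B1–B2, B2–B3, B2–B4, B3–B5, B4–B6
The largest bag has 4 vertices, giving width 3; this decomposition certifies tw(G) ≤ 3. For the lower bound, the 4 vertices {0, 3, 6, 8} are pairwise adjacent, and any tree decomposition puts a clique entirely inside one bag — forcing width ≥ 3. Hence tw(G) = 3 exactly.

3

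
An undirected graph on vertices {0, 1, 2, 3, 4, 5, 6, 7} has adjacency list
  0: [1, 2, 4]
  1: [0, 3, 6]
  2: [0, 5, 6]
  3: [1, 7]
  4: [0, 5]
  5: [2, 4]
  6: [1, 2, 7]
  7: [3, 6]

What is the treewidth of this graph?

2

A width-2 tree decomposition is:
Bags: B1 = {2, 4, 5}  B2 = {0, 2, 4}  B3 = {0, 2, 6}  B4 = {0, 1, 6}  B5 = {1, 6, 7}  B6 = {1, 3, 7}
Tree: B1–B2, B2–B3, B3–B4, B4–B5, B5–B6
The largest bag has 3 vertices, giving width 2; this decomposition certifies tw(G) ≤ 2. The edges 5–4–0–2–5 form a cycle, so G is not a tree and its treewidth is at least 2. Combining the bounds, tw(G) = 2.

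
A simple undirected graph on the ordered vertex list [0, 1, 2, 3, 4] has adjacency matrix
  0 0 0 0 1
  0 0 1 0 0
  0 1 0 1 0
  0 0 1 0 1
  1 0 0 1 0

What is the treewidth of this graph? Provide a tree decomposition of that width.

Treewidth 1.
One optimal decomposition is:
Bags: B1 = {0, 4}  B2 = {3, 4}  B3 = {2, 3}  B4 = {1, 2}
Tree: B1–B2, B2–B3, B3–B4

Each bag holds 2 vertices, so the decomposition has width 1, which upper-bounds the treewidth. Since G has at least one edge (e.g. 0–4), it is not an edgeless graph, so tw(G) ≥ 1. Therefore the treewidth is 1.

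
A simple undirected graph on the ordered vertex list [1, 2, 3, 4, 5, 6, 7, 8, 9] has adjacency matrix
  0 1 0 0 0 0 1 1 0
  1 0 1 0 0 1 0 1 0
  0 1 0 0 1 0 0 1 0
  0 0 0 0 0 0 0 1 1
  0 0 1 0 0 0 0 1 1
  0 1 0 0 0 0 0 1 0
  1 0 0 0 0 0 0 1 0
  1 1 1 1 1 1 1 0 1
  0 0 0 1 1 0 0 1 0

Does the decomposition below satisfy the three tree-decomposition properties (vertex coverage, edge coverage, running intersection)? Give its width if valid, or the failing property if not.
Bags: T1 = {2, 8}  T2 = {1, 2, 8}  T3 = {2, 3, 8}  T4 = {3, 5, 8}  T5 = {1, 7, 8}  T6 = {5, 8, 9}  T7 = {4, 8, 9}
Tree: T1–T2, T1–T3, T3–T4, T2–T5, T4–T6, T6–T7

A tree decomposition must satisfy three properties: every vertex lies in some bag; for every edge, both endpoints lie together in some bag; and for every vertex, the bags containing it form a connected subtree. Here vertex 6 appears in no bag, so the decomposition is invalid.

No — vertex 6 appears in no bag.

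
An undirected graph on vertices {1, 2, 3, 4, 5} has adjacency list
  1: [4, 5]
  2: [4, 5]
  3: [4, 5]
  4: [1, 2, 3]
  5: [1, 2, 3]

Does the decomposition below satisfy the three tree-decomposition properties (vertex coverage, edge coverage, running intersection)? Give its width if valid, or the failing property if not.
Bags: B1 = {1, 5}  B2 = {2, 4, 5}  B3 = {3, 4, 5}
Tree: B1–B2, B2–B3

No — edge (4,1) lies in no bag.

A tree decomposition must satisfy three properties: every vertex lies in some bag; for every edge, both endpoints lie together in some bag; and for every vertex, the bags containing it form a connected subtree. Here edge (4,1) lies in no bag, so the decomposition is invalid.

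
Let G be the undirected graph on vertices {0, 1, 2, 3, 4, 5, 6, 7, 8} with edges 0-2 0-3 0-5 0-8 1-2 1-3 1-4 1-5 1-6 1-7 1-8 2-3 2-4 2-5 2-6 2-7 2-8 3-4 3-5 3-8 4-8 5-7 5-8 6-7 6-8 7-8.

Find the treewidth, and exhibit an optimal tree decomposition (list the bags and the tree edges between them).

The largest bag has 5 vertices, giving width 4; this decomposition certifies tw(G) ≤ 4. Conversely, {0, 2, 3, 5, 8} is a clique of size 5, and the vertices of any clique must share a bag in every tree decomposition; so some bag has ≥ 5 vertices and tw(G) ≥ 4. The upper and lower bounds meet at 4, so that is the treewidth.

Treewidth 4.
One such decomposition:
Bags: B1 = {1, 2, 5, 7, 8}  B2 = {1, 2, 6, 7, 8}  B3 = {1, 2, 3, 5, 8}  B4 = {0, 2, 3, 5, 8}  B5 = {1, 2, 3, 4, 8}
Tree: B1–B2, B1–B3, B3–B4, B3–B5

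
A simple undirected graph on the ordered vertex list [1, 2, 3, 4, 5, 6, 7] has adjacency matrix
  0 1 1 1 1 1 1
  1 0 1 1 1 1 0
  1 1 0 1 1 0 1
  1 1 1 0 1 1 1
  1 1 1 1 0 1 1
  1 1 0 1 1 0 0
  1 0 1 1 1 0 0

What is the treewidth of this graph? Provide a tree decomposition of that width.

Treewidth 4.
One such decomposition:
Bags: B1 = {1, 3, 4, 5, 7}  B2 = {1, 2, 3, 4, 5}  B3 = {1, 2, 4, 5, 6}
Tree: B1–B2, B2–B3

Each bag holds 5 vertices, so the decomposition has width 4, which upper-bounds the treewidth. On the other hand G contains the 5-clique {1, 2, 3, 4, 5}. A clique must lie in a single bag of any decomposition, so no decomposition can have width below 4. Hence tw(G) = 4 exactly.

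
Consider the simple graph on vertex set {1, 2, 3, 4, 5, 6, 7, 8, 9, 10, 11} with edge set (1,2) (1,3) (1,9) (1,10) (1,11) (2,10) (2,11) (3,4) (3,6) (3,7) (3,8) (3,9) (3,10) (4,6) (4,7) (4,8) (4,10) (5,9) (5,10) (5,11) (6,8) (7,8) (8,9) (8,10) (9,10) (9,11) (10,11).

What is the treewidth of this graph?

3

A width-3 tree decomposition is:
Bags: B1 = {5, 9, 10, 11}  B2 = {1, 9, 10, 11}  B3 = {1, 3, 9, 10}  B4 = {3, 8, 9, 10}  B5 = {3, 4, 8, 10}  B6 = {1, 2, 10, 11}  B7 = {3, 4, 6, 8}  B8 = {3, 4, 7, 8}
Tree: B1–B2, B2–B3, B3–B4, B4–B5, B2–B6, B5–B7, B5–B8
Each bag holds 4 vertices, so the decomposition has width 3, which upper-bounds the treewidth. Conversely, {3, 8, 9, 10} is a clique of size 4, and the vertices of any clique must share a bag in every tree decomposition; so some bag has ≥ 4 vertices and tw(G) ≥ 3. The upper and lower bounds meet at 3, so that is the treewidth.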